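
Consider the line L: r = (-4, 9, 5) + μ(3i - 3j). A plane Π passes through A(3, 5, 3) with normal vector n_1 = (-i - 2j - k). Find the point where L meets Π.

(-1, 6, 5)

Π: n_1·r = n_1·A gives -x - 2y - z = -16.
Substitute r = (-4, 9, 5) + t(3, -3, 0) into the plane: -19 + 3t = -16, so t = 1.
Intersection: (-4, 9, 5) + 1·(3, -3, 0) = (-1, 6, 5).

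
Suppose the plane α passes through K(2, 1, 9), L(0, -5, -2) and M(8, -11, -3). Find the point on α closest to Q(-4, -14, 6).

(2, -5, 0)

KL = (-2, -6, -11), KM = (6, -12, -12); a normal to α is KL × KM = (-60, -90, 60).
Using K: α has equation -60x - 90y + 60z = 330.
Foot = Q − λn with λ = (n·Q − d)/|n|² = (1860 − 330)/15300 = 1/10.
Foot = (-4, -14, 6) − (1/10)·(-60, -90, 60) = (2, -5, 0).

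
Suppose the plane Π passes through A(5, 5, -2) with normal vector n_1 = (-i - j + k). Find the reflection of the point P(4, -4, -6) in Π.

Π: n_1·r = n_1·A gives -x - y + z = -12.
λ = (n·P − d)/|n|² = (-6 − (-12))/3 = 2.
Reflection = P − 2λn = (4, -4, -6) − 4·(-1, -1, 1) = (8, 0, -10).

(8, 0, -10)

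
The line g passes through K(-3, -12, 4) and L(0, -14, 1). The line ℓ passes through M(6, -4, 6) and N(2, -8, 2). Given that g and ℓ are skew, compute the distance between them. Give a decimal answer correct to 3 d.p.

3.683

A direction vector for g is L − K = (3, -2, -3).
A direction vector for ℓ is N − M = (-4, -4, -4).
Common perpendicular direction n = (3, -2, -3) × (-4, -4, -4) = (-4, 24, -20).
With w = (6, -4, 6) − (-3, -12, 4) = (9, 8, 2), w · n = 116.
Distance = |w · n| / |n| = |116| / √992 ≈ 3.683.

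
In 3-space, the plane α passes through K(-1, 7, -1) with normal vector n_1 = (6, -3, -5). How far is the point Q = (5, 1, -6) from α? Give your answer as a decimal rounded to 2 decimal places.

9.44

α: n_1·r = n_1·K gives 6x - 3y - 5z = -22.
n·Q − d = (6)·(5) + (-3)·(1) + (-5)·(-6) − (-22) = 79; |n| = √70.
Distance = |79| / √70 = 79/√70 ≈ 9.44.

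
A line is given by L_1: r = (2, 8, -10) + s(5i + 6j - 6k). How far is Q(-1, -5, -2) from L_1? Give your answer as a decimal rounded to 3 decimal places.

Taking (2, 8, -10) on L_1 with direction v = (5, 6, -6): w = Q − (2, 8, -10) = (-3, -13, 8), and w × v = (30, 22, 47).
Distance = |w × v| / |v| = √3593 / √97 ≈ 6.086.

6.086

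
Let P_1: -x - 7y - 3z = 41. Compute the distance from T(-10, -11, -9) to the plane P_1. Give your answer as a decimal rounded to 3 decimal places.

9.504

n·T − d = (-1)·(-10) + (-7)·(-11) + (-3)·(-9) − 41 = 73; |n| = √59.
Distance = |73| / √59 = 73/√59 ≈ 9.504.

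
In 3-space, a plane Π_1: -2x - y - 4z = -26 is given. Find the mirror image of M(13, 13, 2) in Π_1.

λ = (n·M − d)/|n|² = (-47 − (-26))/21 = -1.
Reflection = M − 2λn = (13, 13, 2) − (-2)·(-2, -1, -4) = (9, 11, -6).

(9, 11, -6)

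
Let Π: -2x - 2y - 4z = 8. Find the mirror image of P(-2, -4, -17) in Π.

λ = (n·P − d)/|n|² = (80 − 8)/24 = 3.
Reflection = P − 2λn = (-2, -4, -17) − 6·(-2, -2, -4) = (10, 8, 7).

(10, 8, 7)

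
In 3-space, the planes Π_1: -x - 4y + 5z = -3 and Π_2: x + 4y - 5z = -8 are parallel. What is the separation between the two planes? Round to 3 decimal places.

Rescale Π_2 by 1/(-1): -x - 4y + 5z = 8. Then distance = |-3 − 8| / √42 ≈ 1.697.

1.697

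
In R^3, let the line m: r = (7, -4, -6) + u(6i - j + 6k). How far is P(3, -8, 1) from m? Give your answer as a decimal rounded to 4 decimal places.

8.6238

Taking (7, -4, -6) on m with direction v = (6, -1, 6): w = P − (7, -4, -6) = (-4, -4, 7), and w × v = (-17, 66, 28).
Distance = |w × v| / |v| = √5429 / √73 ≈ 8.6238.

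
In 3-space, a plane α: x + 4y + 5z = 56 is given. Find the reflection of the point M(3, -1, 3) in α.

(5, 7, 13)

λ = (n·M − d)/|n|² = (14 − 56)/42 = -1.
Reflection = M − 2λn = (3, -1, 3) − (-2)·(1, 4, 5) = (5, 7, 13).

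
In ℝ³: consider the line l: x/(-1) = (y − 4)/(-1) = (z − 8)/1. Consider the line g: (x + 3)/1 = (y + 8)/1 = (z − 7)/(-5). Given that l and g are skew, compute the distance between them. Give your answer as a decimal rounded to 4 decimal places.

l has direction (-1, -1, 1) through (0, 4, 8).
g has direction (1, 1, -5) through (-3, -8, 7).
Common perpendicular direction n = (-1, -1, 1) × (1, 1, -5) = (4, -4, 0).
With w = (-3, -8, 7) − (0, 4, 8) = (-3, -12, -1), w · n = 36.
Distance = |w · n| / |n| = |36| / √32 ≈ 6.3640.

6.3640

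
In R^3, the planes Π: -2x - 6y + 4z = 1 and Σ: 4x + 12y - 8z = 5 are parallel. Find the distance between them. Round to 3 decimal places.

0.468

Rescale Σ by 1/(-2): -2x - 6y + 4z = -5/2. Then distance = |1 − (-5/2)| / √56 ≈ 0.468.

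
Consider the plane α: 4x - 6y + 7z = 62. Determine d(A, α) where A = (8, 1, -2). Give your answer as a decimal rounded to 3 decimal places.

4.975

n·A − d = (4)·(8) + (-6)·(1) + (7)·(-2) − 62 = -50; |n| = √101.
Distance = |-50| / √101 = 50/√101 ≈ 4.975.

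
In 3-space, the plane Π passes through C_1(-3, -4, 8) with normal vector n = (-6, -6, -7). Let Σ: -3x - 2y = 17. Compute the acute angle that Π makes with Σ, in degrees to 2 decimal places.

Π: n·r = n·C_1 gives -6x - 6y - 7z = -14.
cos θ = |n₁·n₂| / (|n₁||n₂|) = |30| / (√121 · √13).
θ = arccos(0.75641) ≈ 40.85°.

40.85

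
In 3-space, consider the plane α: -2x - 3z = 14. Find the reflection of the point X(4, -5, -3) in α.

λ = (n·X − d)/|n|² = (1 − 14)/13 = -1.
Reflection = X − 2λn = (4, -5, -3) − (-2)·(-2, 0, -3) = (0, -5, -9).

(0, -5, -9)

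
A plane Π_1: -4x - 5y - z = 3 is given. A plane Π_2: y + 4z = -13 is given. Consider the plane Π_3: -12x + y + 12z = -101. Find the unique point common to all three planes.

Solving the 3×3 linear system -4x - 5y - z = 3, y + 4z = -13, -12x + y + 12z = -101 (e.g. by elimination or Cramer's rule, determinant = 196) gives (6, -5, -2).

(6, -5, -2)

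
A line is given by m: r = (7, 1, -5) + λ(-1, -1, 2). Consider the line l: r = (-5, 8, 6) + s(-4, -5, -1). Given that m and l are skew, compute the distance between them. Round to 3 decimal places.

12.914

Common perpendicular direction n = (-1, -1, 2) × (-4, -5, -1) = (11, -9, 1).
With w = (-5, 8, 6) − (7, 1, -5) = (-12, 7, 11), w · n = -184.
Distance = |w · n| / |n| = |-184| / √203 ≈ 12.914.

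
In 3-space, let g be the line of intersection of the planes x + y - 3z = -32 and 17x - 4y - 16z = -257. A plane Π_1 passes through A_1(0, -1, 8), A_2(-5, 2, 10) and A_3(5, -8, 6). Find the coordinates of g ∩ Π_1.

(-5, 3, 10)

Direction of g: (1, 1, -3) × (17, -4, -16) = (-28, -35, -21).
A point on g: solving the two plane equations with x = 3 gives (3, 13, 16).
A_1A_2 = (-5, 3, 2), A_1A_3 = (5, -7, -2); a normal to Π_1 is A_1A_2 × A_1A_3 = (8, 0, 20).
Using A_1: Π_1 has equation 8x + 20z = 160.
Substitute r = (3, 13, 16) + t(-28, -35, -21) into the plane: 344 + (-644)t = 160, so t = 2/7.
Intersection: (3, 13, 16) + (2/7)·(-28, -35, -21) = (-5, 3, 10).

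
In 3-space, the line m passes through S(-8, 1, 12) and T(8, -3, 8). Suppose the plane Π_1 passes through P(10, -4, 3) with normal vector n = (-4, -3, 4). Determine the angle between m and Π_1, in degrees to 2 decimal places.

38.74

A direction vector for m is T − S = (16, -4, -4).
Π_1: n·r = n·P gives -4x - 3y + 4z = -16.
sin θ = |n·v| / (|n||v|) = |-68| / (√41 · √288) = 0.62578.
θ ≈ 38.74°.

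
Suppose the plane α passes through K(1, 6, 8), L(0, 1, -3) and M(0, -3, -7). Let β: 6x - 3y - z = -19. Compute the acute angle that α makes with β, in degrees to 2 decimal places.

KL = (-1, -5, -11), KM = (-1, -9, -15); a normal to α is KL × KM = (-24, -4, 4).
Using K: α has equation -24x - 4y + 4z = -16.
cos θ = |n₁·n₂| / (|n₁||n₂|) = |-136| / (√608 · √46).
θ = arccos(0.81322) ≈ 35.59°.

35.59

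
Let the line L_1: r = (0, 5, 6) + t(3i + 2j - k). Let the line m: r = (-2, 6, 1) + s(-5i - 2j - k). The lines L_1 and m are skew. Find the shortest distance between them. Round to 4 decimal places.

Common perpendicular direction n = (3, 2, -1) × (-5, -2, -1) = (-4, 8, 4).
With w = (-2, 6, 1) − (0, 5, 6) = (-2, 1, -5), w · n = -4.
Distance = |w · n| / |n| = |-4| / √96 ≈ 0.4082.

0.4082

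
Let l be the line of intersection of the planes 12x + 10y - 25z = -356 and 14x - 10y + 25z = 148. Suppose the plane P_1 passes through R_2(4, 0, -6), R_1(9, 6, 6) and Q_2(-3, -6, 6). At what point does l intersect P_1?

Direction of l: (12, 10, -25) × (14, -10, 25) = (0, -650, -260).
A point on l: solving the two plane equations with y = 4 gives (-8, 4, 12).
R_2R_1 = (5, 6, 12), R_2Q_2 = (-7, -6, 12); a normal to P_1 is R_2R_1 × R_2Q_2 = (144, -144, 12).
Using R_2: P_1 has equation 144x - 144y + 12z = 504.
Substitute r = (-8, 4, 12) + t(0, -650, -260) into the plane: -1584 + 90480t = 504, so t = 3/130.
Intersection: (-8, 4, 12) + (3/130)·(0, -650, -260) = (-8, -11, 6).

(-8, -11, 6)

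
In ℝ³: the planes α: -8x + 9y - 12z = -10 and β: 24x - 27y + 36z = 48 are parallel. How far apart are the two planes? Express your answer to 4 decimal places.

0.3529

Rescale β by 1/(-3): -8x + 9y - 12z = -16. Then distance = |-10 − (-16)| / √289 ≈ 0.3529.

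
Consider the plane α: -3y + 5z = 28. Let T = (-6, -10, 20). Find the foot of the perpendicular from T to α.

Foot = T − λn with λ = (n·T − d)/|n|² = (130 − 28)/34 = 3.
Foot = (-6, -10, 20) − 3·(0, -3, 5) = (-6, -1, 5).

(-6, -1, 5)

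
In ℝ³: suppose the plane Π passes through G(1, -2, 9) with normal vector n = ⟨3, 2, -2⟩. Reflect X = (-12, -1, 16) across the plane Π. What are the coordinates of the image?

(6, 11, 4)

Π: n·r = n·G gives 3x + 2y - 2z = -19.
λ = (n·X − d)/|n|² = (-70 − (-19))/17 = -3.
Reflection = X − 2λn = (-12, -1, 16) − (-6)·(3, 2, -2) = (6, 11, 4).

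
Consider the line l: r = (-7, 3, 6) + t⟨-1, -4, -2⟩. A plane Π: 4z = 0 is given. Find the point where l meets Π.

Substitute r = (-7, 3, 6) + t(-1, -4, -2) into the plane: 24 + (-8)t = 0, so t = 3.
Intersection: (-7, 3, 6) + 3·(-1, -4, -2) = (-10, -9, 0).

(-10, -9, 0)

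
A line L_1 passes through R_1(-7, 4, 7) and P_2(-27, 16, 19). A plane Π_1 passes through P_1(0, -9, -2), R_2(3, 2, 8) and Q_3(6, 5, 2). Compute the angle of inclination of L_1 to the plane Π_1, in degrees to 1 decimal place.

49.9

A direction vector for L_1 is P_2 − R_1 = (-20, 12, 12).
P_1R_2 = (3, 11, 10), P_1Q_3 = (6, 14, 4); a normal to Π_1 is P_1R_2 × P_1Q_3 = (-96, 48, -24).
Using P_1: Π_1 has equation -96x + 48y - 24z = -384.
sin θ = |n·v| / (|n||v|) = |2208| / (√12096 · √688) = 0.76539.
θ ≈ 49.9°.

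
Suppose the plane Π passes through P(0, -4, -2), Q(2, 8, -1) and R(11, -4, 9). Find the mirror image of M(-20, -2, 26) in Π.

PQ = (2, 12, 1), PR = (11, 0, 11); a normal to Π is PQ × PR = (132, -11, -132).
Using P: Π has equation 132x - 11y - 132z = 308.
λ = (n·M − d)/|n|² = (-6050 − 308)/34969 = -2/11.
Reflection = M − 2λn = (-20, -2, 26) − (-4/11)·(132, -11, -132) = (28, -6, -22).

(28, -6, -22)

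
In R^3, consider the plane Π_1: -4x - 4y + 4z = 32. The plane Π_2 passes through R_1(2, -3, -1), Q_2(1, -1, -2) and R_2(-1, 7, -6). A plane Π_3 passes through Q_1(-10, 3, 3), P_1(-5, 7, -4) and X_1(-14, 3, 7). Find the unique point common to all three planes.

R_1Q_2 = (-1, 2, -1), R_1R_2 = (-3, 10, -5); a normal to Π_2 is R_1Q_2 × R_1R_2 = (0, -2, -4).
Using R_1: Π_2 has equation -2y - 4z = 10.
Q_1P_1 = (5, 4, -7), Q_1X_1 = (-4, 0, 4); a normal to Π_3 is Q_1P_1 × Q_1X_1 = (16, 8, 16).
Using Q_1: Π_3 has equation 16x + 8y + 16z = -88.
Solving the 3×3 linear system -4x - 4y + 4z = 32, -2y - 4z = 10, 16x + 8y + 16z = -88 (e.g. by elimination or Cramer's rule, determinant = 384) gives (-3, -5, 0).

(-3, -5, 0)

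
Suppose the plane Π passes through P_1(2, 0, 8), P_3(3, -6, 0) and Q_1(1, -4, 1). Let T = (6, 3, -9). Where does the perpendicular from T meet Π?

(0, -6, -3)

P_1P_3 = (1, -6, -8), P_1Q_1 = (-1, -4, -7); a normal to Π is P_1P_3 × P_1Q_1 = (10, 15, -10).
Using P_1: Π has equation 10x + 15y - 10z = -60.
Foot = T − λn with λ = (n·T − d)/|n|² = (195 − (-60))/425 = 3/5.
Foot = (6, 3, -9) − (3/5)·(10, 15, -10) = (0, -6, -3).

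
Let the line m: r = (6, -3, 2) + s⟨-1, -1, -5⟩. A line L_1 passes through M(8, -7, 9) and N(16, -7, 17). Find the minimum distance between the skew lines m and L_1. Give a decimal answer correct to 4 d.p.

A direction vector for L_1 is N − M = (8, 0, 8).
Common perpendicular direction n = (-1, -1, -5) × (8, 0, 8) = (-8, -32, 8).
With w = (8, -7, 9) − (6, -3, 2) = (2, -4, 7), w · n = 168.
Distance = |w · n| / |n| = |168| / √1152 ≈ 4.9497.

4.9497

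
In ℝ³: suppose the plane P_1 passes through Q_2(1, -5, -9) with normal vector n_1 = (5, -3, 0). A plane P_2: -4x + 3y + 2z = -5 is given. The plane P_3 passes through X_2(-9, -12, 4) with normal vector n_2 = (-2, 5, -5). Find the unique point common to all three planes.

(1, -5, 7)

P_1: n_1·r = n_1·Q_2 gives 5x - 3y = 20.
P_3: n_2·r = n_2·X_2 gives -2x + 5y - 5z = -62.
Solving the 3×3 linear system 5x - 3y = 20, -4x + 3y + 2z = -5, -2x + 5y - 5z = -62 (e.g. by elimination or Cramer's rule, determinant = -53) gives (1, -5, 7).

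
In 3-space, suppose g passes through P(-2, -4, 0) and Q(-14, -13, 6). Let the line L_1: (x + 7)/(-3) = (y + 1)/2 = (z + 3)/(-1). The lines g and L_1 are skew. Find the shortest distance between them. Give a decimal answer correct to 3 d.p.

A direction vector for g is Q − P = (-12, -9, 6).
L_1 has direction (-3, 2, -1) through (-7, -1, -3).
Common perpendicular direction n = (-12, -9, 6) × (-3, 2, -1) = (-3, -30, -51).
With w = (-7, -1, -3) − (-2, -4, 0) = (-5, 3, -3), w · n = 78.
Distance = |w · n| / |n| = |78| / √3510 ≈ 1.317.

1.317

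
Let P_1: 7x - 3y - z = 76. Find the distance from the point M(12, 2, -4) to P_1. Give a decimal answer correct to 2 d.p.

n·M − d = (7)·(12) + (-3)·(2) + (-1)·(-4) − 76 = 6; |n| = √59.
Distance = |6| / √59 = 6/√59 ≈ 0.78.

0.78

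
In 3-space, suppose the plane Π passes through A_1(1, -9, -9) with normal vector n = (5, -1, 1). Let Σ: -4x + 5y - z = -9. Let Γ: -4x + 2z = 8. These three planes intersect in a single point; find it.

Π: n·r = n·A_1 gives 5x - y + z = 5.
Solving the 3×3 linear system 5x - y + z = 5, -4x + 5y - z = -9, -4x + 2z = 8 (e.g. by elimination or Cramer's rule, determinant = 58) gives (0, -1, 4).

(0, -1, 4)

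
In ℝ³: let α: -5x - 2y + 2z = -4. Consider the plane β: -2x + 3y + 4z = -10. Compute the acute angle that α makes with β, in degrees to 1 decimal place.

cos θ = |n₁·n₂| / (|n₁||n₂|) = |12| / (√33 · √29).
θ = arccos(0.38790) ≈ 67.2°.

67.2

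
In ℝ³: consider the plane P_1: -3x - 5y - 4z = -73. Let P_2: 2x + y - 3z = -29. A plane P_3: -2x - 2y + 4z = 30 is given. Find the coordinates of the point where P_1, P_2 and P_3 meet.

(-4, 9, 10)

Solving the 3×3 linear system -3x - 5y - 4z = -73, 2x + y - 3z = -29, -2x - 2y + 4z = 30 (e.g. by elimination or Cramer's rule, determinant = 24) gives (-4, 9, 10).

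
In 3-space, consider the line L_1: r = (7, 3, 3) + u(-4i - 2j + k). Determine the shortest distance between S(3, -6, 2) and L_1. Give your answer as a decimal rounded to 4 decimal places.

Taking (7, 3, 3) on L_1 with direction v = (-4, -2, 1): w = S − (7, 3, 3) = (-4, -9, -1), and w × v = (-11, 8, -28).
Distance = |w × v| / |v| = √969 / √21 ≈ 6.7929.

6.7929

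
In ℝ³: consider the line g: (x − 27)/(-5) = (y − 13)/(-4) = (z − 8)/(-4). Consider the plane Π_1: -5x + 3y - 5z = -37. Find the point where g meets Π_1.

(12, 1, -4)

g has direction (-5, -4, -4) through (27, 13, 8).
Substitute r = (27, 13, 8) + t(-5, -4, -4) into the plane: -136 + 33t = -37, so t = 3.
Intersection: (27, 13, 8) + 3·(-5, -4, -4) = (12, 1, -4).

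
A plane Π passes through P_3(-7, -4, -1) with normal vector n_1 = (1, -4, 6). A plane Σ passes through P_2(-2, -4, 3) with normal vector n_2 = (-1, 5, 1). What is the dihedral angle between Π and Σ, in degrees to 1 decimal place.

66.6

Π: n_1·r = n_1·P_3 gives x - 4y + 6z = 3.
Σ: n_2·r = n_2·P_2 gives -x + 5y + z = -15.
cos θ = |n₁·n₂| / (|n₁||n₂|) = |-15| / (√53 · √27).
θ = arccos(0.39653) ≈ 66.6°.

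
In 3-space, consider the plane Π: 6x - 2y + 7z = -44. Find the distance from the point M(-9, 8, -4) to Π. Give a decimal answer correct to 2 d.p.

5.72

n·M − d = (6)·(-9) + (-2)·(8) + (7)·(-4) − (-44) = -54; |n| = √89.
Distance = |-54| / √89 = 54/√89 ≈ 5.72.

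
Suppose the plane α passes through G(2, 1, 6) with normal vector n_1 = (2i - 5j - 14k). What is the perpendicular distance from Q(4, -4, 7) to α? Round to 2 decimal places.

α: n_1·r = n_1·G gives 2x - 5y - 14z = -85.
n·Q − d = (2)·(4) + (-5)·(-4) + (-14)·(7) − (-85) = 15; |n| = √225.
Distance = |15| / √225 = 15/√225 ≈ 1.00.

1.00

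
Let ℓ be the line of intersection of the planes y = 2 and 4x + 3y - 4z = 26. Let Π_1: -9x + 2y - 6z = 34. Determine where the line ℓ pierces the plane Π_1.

(0, 2, -5)

Direction of ℓ: (0, 1, 0) × (4, 3, -4) = (-4, 0, -4).
A point on ℓ: solving the two plane equations with x = 12 gives (12, 2, 7).
Substitute r = (12, 2, 7) + t(-4, 0, -4) into the plane: -146 + 60t = 34, so t = 3.
Intersection: (12, 2, 7) + 3·(-4, 0, -4) = (0, 2, -5).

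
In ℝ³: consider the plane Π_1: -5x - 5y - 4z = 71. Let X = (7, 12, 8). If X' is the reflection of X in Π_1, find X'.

λ = (n·X − d)/|n|² = (-127 − 71)/66 = -3.
Reflection = X − 2λn = (7, 12, 8) − (-6)·(-5, -5, -4) = (-23, -18, -16).

(-23, -18, -16)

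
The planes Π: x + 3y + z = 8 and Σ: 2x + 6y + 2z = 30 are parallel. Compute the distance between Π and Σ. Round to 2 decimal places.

Rescale Σ by 1/2: x + 3y + z = 15. Then distance = |8 − 15| / √11 ≈ 2.11.

2.11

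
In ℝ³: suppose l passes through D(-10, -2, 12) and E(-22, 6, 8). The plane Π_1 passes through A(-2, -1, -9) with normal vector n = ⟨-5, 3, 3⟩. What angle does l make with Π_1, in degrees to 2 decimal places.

A direction vector for l is E − D = (-12, 8, -4).
Π_1: n·r = n·A gives -5x + 3y + 3z = -20.
sin θ = |n·v| / (|n||v|) = |72| / (√43 · √224) = 0.73363.
θ ≈ 47.19°.

47.19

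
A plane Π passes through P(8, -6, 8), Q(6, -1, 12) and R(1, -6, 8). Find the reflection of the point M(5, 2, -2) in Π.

(5, -14, 18)

PQ = (-2, 5, 4), PR = (-7, 0, 0); a normal to Π is PQ × PR = (0, -28, 35).
Using P: Π has equation -28y + 35z = 448.
λ = (n·M − d)/|n|² = (-126 − 448)/2009 = -2/7.
Reflection = M − 2λn = (5, 2, -2) − (-4/7)·(0, -28, 35) = (5, -14, 18).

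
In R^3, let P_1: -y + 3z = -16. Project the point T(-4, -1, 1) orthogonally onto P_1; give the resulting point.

(-4, 1, -5)

Foot = T − λn with λ = (n·T − d)/|n|² = (4 − (-16))/10 = 2.
Foot = (-4, -1, 1) − 2·(0, -1, 3) = (-4, 1, -5).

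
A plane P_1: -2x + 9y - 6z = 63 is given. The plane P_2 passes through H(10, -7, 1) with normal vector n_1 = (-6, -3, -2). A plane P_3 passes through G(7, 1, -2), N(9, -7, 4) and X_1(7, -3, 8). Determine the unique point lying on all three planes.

P_2: n_1·r = n_1·H gives -6x - 3y - 2z = -41.
GN = (2, -8, 6), GX_1 = (0, -4, 10); a normal to P_3 is GN × GX_1 = (-56, -20, -8).
Using G: P_3 has equation -56x - 20y - 8z = -396.
Solving the 3×3 linear system -2x + 9y - 6z = 63, -6x - 3y - 2z = -41, -56x - 20y - 8z = -396 (e.g. by elimination or Cramer's rule, determinant = 896) gives (6, 5, -5).

(6, 5, -5)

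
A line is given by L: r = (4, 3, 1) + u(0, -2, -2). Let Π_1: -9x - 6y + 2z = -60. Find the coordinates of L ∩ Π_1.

(4, 5, 3)

Substitute r = (4, 3, 1) + t(0, -2, -2) into the plane: -52 + 8t = -60, so t = -1.
Intersection: (4, 3, 1) + (-1)·(0, -2, -2) = (4, 5, 3).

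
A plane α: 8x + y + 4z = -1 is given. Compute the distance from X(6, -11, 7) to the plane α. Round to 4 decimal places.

7.3333

n·X − d = (8)·(6) + (1)·(-11) + (4)·(7) − (-1) = 66; |n| = √81.
Distance = |66| / √81 = 66/√81 ≈ 7.3333.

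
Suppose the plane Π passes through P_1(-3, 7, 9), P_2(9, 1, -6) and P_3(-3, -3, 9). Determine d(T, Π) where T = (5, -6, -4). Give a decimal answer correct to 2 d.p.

P_1P_2 = (12, -6, -15), P_1P_3 = (0, -10, 0); a normal to Π is P_1P_2 × P_1P_3 = (-150, 0, -120).
Using P_1: Π has equation -150x - 120z = -630.
n·T − d = (-150)·(5) + (0)·(-6) + (-120)·(-4) − (-630) = 360; |n| = √36900.
Distance = |360| / √36900 = 360/√36900 ≈ 1.87.

1.87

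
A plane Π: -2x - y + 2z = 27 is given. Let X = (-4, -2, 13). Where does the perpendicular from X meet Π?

Foot = X − λn with λ = (n·X − d)/|n|² = (36 − 27)/9 = 1.
Foot = (-4, -2, 13) − 1·(-2, -1, 2) = (-2, -1, 11).

(-2, -1, 11)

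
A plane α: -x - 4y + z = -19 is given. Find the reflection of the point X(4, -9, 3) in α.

(10, 15, -3)

λ = (n·X − d)/|n|² = (35 − (-19))/18 = 3.
Reflection = X − 2λn = (4, -9, 3) − 6·(-1, -4, 1) = (10, 15, -3).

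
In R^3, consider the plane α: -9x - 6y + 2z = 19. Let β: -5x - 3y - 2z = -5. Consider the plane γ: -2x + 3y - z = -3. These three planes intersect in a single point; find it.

(-1, 0, 5)

Solving the 3×3 linear system -9x - 6y + 2z = 19, -5x - 3y - 2z = -5, -2x + 3y - z = -3 (e.g. by elimination or Cramer's rule, determinant = -117) gives (-1, 0, 5).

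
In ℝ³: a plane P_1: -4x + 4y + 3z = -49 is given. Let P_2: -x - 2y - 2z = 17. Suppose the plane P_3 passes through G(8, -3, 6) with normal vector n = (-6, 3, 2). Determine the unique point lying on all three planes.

(3, -7, -3)

P_3: n·r = n·G gives -6x + 3y + 2z = -45.
Solving the 3×3 linear system -4x + 4y + 3z = -49, -x - 2y - 2z = 17, -6x + 3y + 2z = -45 (e.g. by elimination or Cramer's rule, determinant = 3) gives (3, -7, -3).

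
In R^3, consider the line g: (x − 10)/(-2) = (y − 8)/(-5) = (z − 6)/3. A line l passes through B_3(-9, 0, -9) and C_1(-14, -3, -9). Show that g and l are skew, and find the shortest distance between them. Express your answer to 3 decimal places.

9.061

g has direction (-2, -5, 3) through (10, 8, 6).
A direction vector for l is C_1 − B_3 = (-5, -3, 0).
Common perpendicular direction n = (-2, -5, 3) × (-5, -3, 0) = (9, -15, -19).
With w = (-9, 0, -9) − (10, 8, 6) = (-19, -8, -15), w · n = 234.
Since n ≠ 0 the lines are not parallel, and w · n = 234 ≠ 0 so they do not intersect; hence they are skew.
Distance = |w · n| / |n| = |234| / √667 ≈ 9.061.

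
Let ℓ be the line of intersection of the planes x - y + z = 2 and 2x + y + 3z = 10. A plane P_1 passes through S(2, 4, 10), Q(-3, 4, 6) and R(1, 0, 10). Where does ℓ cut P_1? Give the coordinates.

Direction of ℓ: (1, -1, 1) × (2, 1, 3) = (-4, -1, 3).
A point on ℓ: solving the two plane equations with x = -8 gives (-8, -1, 9).
SQ = (-5, 0, -4), SR = (-1, -4, 0); a normal to P_1 is SQ × SR = (-16, 4, 20).
Using S: P_1 has equation -16x + 4y + 20z = 184.
Substitute r = (-8, -1, 9) + t(-4, -1, 3) into the plane: 304 + 120t = 184, so t = -1.
Intersection: (-8, -1, 9) + (-1)·(-4, -1, 3) = (-4, 0, 6).

(-4, 0, 6)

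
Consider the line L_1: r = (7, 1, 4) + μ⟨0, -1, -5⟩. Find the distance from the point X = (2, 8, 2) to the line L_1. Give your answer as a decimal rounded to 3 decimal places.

Taking (7, 1, 4) on L_1 with direction v = (0, -1, -5): w = X − (7, 1, 4) = (-5, 7, -2), and w × v = (-37, -25, 5).
Distance = |w × v| / |v| = √2019 / √26 ≈ 8.812.

8.812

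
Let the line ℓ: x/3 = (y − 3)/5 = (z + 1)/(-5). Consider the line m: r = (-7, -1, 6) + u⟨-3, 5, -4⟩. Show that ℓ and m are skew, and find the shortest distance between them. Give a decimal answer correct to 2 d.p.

1.65

ℓ has direction (3, 5, -5) through (0, 3, -1).
Common perpendicular direction n = (3, 5, -5) × (-3, 5, -4) = (5, 27, 30).
With w = (-7, -1, 6) − (0, 3, -1) = (-7, -4, 7), w · n = 67.
Since n ≠ 0 the lines are not parallel, and w · n = 67 ≠ 0 so they do not intersect; hence they are skew.
Distance = |w · n| / |n| = |67| / √1654 ≈ 1.65.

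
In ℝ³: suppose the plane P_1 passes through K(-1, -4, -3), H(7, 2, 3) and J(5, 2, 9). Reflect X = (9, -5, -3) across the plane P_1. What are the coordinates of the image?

KH = (8, 6, 6), KJ = (6, 6, 12); a normal to P_1 is KH × KJ = (36, -60, 12).
Using K: P_1 has equation 36x - 60y + 12z = 168.
λ = (n·X − d)/|n|² = (588 − 168)/5040 = 1/12.
Reflection = X − 2λn = (9, -5, -3) − (1/6)·(36, -60, 12) = (3, 5, -5).

(3, 5, -5)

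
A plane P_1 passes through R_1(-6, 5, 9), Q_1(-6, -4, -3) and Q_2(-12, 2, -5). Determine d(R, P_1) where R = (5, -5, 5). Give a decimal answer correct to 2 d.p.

R_1Q_1 = (0, -9, -12), R_1Q_2 = (-6, -3, -14); a normal to P_1 is R_1Q_1 × R_1Q_2 = (90, 72, -54).
Using R_1: P_1 has equation 90x + 72y - 54z = -666.
n·R − d = (90)·(5) + (72)·(-5) + (-54)·(5) − (-666) = 486; |n| = √16200.
Distance = |486| / √16200 = 486/√16200 ≈ 3.82.

3.82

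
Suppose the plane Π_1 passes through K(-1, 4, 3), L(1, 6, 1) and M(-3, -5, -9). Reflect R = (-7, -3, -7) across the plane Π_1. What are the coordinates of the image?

(-1, -7, -5)

KL = (2, 2, -2), KM = (-2, -9, -12); a normal to Π_1 is KL × KM = (-42, 28, -14).
Using K: Π_1 has equation -42x + 28y - 14z = 112.
λ = (n·R − d)/|n|² = (308 − 112)/2744 = 1/14.
Reflection = R − 2λn = (-7, -3, -7) − (1/7)·(-42, 28, -14) = (-1, -7, -5).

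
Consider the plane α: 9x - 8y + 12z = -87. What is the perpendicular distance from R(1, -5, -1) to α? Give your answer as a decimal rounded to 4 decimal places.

7.2941

n·R − d = (9)·(1) + (-8)·(-5) + (12)·(-1) − (-87) = 124; |n| = √289.
Distance = |124| / √289 = 124/√289 ≈ 7.2941.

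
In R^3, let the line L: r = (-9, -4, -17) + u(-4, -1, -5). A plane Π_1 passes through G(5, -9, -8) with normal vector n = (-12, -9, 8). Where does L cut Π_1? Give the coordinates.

Π_1: n·r = n·G gives -12x - 9y + 8z = -43.
Substitute r = (-9, -4, -17) + t(-4, -1, -5) into the plane: 8 + 17t = -43, so t = -3.
Intersection: (-9, -4, -17) + (-3)·(-4, -1, -5) = (3, -1, -2).

(3, -1, -2)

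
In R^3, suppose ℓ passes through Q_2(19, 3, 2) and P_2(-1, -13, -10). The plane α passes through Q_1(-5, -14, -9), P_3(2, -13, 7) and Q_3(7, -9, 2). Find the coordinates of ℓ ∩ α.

A direction vector for ℓ is P_2 − Q_2 = (-20, -16, -12).
Q_1P_3 = (7, 1, 16), Q_1Q_3 = (12, 5, 11); a normal to α is Q_1P_3 × Q_1Q_3 = (-69, 115, 23).
Using Q_1: α has equation -69x + 115y + 23z = -1472.
Substitute r = (19, 3, 2) + t(-20, -16, -12) into the plane: -920 + (-736)t = -1472, so t = 3/4.
Intersection: (19, 3, 2) + (3/4)·(-20, -16, -12) = (4, -9, -7).

(4, -9, -7)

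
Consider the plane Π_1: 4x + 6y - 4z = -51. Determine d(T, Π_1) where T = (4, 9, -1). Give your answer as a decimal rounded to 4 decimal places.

15.1585

n·T − d = (4)·(4) + (6)·(9) + (-4)·(-1) − (-51) = 125; |n| = √68.
Distance = |125| / √68 = 125/√68 ≈ 15.1585.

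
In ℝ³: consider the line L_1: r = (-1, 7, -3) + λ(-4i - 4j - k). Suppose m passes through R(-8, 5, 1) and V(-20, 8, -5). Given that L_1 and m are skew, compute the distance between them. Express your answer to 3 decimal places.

6.056

A direction vector for m is V − R = (-12, 3, -6).
Common perpendicular direction n = (-4, -4, -1) × (-12, 3, -6) = (27, -12, -60).
With w = (-8, 5, 1) − (-1, 7, -3) = (-7, -2, 4), w · n = -405.
Distance = |w · n| / |n| = |-405| / √4473 ≈ 6.056.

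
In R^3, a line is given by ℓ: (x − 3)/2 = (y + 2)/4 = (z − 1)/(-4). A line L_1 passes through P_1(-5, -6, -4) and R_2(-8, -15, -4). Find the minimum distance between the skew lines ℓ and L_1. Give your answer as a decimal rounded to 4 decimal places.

7.0278

ℓ has direction (2, 4, -4) through (3, -2, 1).
A direction vector for L_1 is R_2 − P_1 = (-3, -9, 0).
Common perpendicular direction n = (2, 4, -4) × (-3, -9, 0) = (-36, 12, -6).
With w = (-5, -6, -4) − (3, -2, 1) = (-8, -4, -5), w · n = 270.
Distance = |w · n| / |n| = |270| / √1476 ≈ 7.0278.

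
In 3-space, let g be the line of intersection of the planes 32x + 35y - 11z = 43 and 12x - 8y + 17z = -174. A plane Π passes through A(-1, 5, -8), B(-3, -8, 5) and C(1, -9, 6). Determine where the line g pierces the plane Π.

Direction of g: (32, 35, -11) × (12, -8, 17) = (507, -676, -676).
A point on g: solving the two plane equations with x = 2 gives (2, -5, -14).
AB = (-2, -13, 13), AC = (2, -14, 14); a normal to Π is AB × AC = (0, 54, 54).
Using A: Π has equation 54y + 54z = -162.
Substitute r = (2, -5, -14) + t(507, -676, -676) into the plane: -1026 + (-73008)t = -162, so t = -2/169.
Intersection: (2, -5, -14) + (-2/169)·(507, -676, -676) = (-4, 3, -6).

(-4, 3, -6)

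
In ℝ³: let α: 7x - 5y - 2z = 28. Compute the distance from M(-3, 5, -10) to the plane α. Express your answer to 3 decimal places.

6.114

n·M − d = (7)·(-3) + (-5)·(5) + (-2)·(-10) − 28 = -54; |n| = √78.
Distance = |-54| / √78 = 54/√78 ≈ 6.114.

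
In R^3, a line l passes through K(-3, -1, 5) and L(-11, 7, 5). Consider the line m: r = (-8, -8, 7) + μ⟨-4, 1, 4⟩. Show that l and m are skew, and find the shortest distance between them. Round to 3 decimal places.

A direction vector for l is L − K = (-8, 8, 0).
Common perpendicular direction n = (-8, 8, 0) × (-4, 1, 4) = (32, 32, 24).
With w = (-8, -8, 7) − (-3, -1, 5) = (-5, -7, 2), w · n = -336.
Since n ≠ 0 the lines are not parallel, and w · n = -336 ≠ 0 so they do not intersect; hence they are skew.
Distance = |w · n| / |n| = |-336| / √2624 ≈ 6.559.

6.559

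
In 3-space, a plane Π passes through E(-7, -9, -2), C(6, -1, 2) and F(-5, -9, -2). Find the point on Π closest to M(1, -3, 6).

(1, -1, 2)

EC = (13, 8, 4), EF = (2, 0, 0); a normal to Π is EC × EF = (0, 8, -16).
Using E: Π has equation 8y - 16z = -40.
Foot = M − λn with λ = (n·M − d)/|n|² = (-120 − (-40))/320 = -1/4.
Foot = (1, -3, 6) − (-1/4)·(0, 8, -16) = (1, -1, 2).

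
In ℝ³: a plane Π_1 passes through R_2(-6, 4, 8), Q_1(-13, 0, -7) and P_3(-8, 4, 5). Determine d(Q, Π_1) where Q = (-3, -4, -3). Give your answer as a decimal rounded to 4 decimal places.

3.0588

R_2Q_1 = (-7, -4, -15), R_2P_3 = (-2, 0, -3); a normal to Π_1 is R_2Q_1 × R_2P_3 = (12, 9, -8).
Using R_2: Π_1 has equation 12x + 9y - 8z = -100.
n·Q − d = (12)·(-3) + (9)·(-4) + (-8)·(-3) − (-100) = 52; |n| = √289.
Distance = |52| / √289 = 52/√289 ≈ 3.0588.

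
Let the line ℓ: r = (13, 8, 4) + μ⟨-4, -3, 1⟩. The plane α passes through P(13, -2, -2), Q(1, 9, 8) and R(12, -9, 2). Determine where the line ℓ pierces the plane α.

PQ = (-12, 11, 10), PR = (-1, -7, 4); a normal to α is PQ × PR = (114, 38, 95).
Using P: α has equation 114x + 38y + 95z = 1216.
Substitute r = (13, 8, 4) + t(-4, -3, 1) into the plane: 2166 + (-475)t = 1216, so t = 2.
Intersection: (13, 8, 4) + 2·(-4, -3, 1) = (5, 2, 6).

(5, 2, 6)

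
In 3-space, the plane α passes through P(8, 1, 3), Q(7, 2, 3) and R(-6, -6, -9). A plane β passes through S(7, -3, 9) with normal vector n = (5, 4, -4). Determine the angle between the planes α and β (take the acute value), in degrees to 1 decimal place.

19.6

PQ = (-1, 1, 0), PR = (-14, -7, -12); a normal to α is PQ × PR = (-12, -12, 21).
Using P: α has equation -12x - 12y + 21z = -45.
β: n·r = n·S gives 5x + 4y - 4z = -13.
cos θ = |n₁·n₂| / (|n₁||n₂|) = |-192| / (√729 · √57).
θ = arccos(0.94189) ≈ 19.6°.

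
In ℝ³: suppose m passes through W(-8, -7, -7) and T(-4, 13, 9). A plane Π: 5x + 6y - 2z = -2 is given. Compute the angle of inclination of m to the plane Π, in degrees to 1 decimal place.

A direction vector for m is T − W = (4, 20, 16).
sin θ = |n·v| / (|n||v|) = |108| / (√65 · √672) = 0.51675.
θ ≈ 31.1°.

31.1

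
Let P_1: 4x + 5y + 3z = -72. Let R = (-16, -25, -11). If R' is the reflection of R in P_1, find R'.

λ = (n·R − d)/|n|² = (-222 − (-72))/50 = -3.
Reflection = R − 2λn = (-16, -25, -11) − (-6)·(4, 5, 3) = (8, 5, 7).

(8, 5, 7)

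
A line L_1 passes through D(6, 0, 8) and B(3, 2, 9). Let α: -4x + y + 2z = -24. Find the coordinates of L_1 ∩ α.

(9, -2, 7)

A direction vector for L_1 is B − D = (-3, 2, 1).
Substitute r = (6, 0, 8) + t(-3, 2, 1) into the plane: -8 + 16t = -24, so t = -1.
Intersection: (6, 0, 8) + (-1)·(-3, 2, 1) = (9, -2, 7).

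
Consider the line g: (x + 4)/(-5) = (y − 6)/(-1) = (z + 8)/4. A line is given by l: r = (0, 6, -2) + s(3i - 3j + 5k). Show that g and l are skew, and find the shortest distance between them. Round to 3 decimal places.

g has direction (-5, -1, 4) through (-4, 6, -8).
Common perpendicular direction n = (-5, -1, 4) × (3, -3, 5) = (7, 37, 18).
With w = (0, 6, -2) − (-4, 6, -8) = (4, 0, 6), w · n = 136.
Since n ≠ 0 the lines are not parallel, and w · n = 136 ≠ 0 so they do not intersect; hence they are skew.
Distance = |w · n| / |n| = |136| / √1742 ≈ 3.258.

3.258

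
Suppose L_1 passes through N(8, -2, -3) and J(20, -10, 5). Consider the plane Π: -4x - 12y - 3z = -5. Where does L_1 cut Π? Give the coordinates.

(5, 0, -5)

A direction vector for L_1 is J − N = (12, -8, 8).
Substitute r = (8, -2, -3) + t(12, -8, 8) into the plane: 1 + 24t = -5, so t = -1/4.
Intersection: (8, -2, -3) + (-1/4)·(12, -8, 8) = (5, 0, -5).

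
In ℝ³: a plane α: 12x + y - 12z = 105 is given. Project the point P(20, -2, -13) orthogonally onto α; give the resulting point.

Foot = P − λn with λ = (n·P − d)/|n|² = (394 − 105)/289 = 1.
Foot = (20, -2, -13) − 1·(12, 1, -12) = (8, -3, -1).

(8, -3, -1)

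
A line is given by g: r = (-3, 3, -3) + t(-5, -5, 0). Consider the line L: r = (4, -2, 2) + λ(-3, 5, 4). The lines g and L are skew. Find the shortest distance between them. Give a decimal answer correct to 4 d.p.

Common perpendicular direction n = (-5, -5, 0) × (-3, 5, 4) = (-20, 20, -40).
With w = (4, -2, 2) − (-3, 3, -3) = (7, -5, 5), w · n = -440.
Distance = |w · n| / |n| = |-440| / √2400 ≈ 8.9815.

8.9815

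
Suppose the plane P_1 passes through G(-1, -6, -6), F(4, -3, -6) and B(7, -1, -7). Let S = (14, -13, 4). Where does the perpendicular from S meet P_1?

(8, -3, 6)

GF = (5, 3, 0), GB = (8, 5, -1); a normal to P_1 is GF × GB = (-3, 5, 1).
Using G: P_1 has equation -3x + 5y + z = -33.
Foot = S − λn with λ = (n·S − d)/|n|² = (-103 − (-33))/35 = -2.
Foot = (14, -13, 4) − (-2)·(-3, 5, 1) = (8, -3, 6).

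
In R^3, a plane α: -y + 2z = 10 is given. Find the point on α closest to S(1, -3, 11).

Foot = S − λn with λ = (n·S − d)/|n|² = (25 − 10)/5 = 3.
Foot = (1, -3, 11) − 3·(0, -1, 2) = (1, 0, 5).

(1, 0, 5)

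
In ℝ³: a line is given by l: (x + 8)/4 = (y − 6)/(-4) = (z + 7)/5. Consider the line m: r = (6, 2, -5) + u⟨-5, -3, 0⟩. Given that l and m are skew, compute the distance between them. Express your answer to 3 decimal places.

5.683

l has direction (4, -4, 5) through (-8, 6, -7).
Common perpendicular direction n = (4, -4, 5) × (-5, -3, 0) = (15, -25, -32).
With w = (6, 2, -5) − (-8, 6, -7) = (14, -4, 2), w · n = 246.
Distance = |w · n| / |n| = |246| / √1874 ≈ 5.683.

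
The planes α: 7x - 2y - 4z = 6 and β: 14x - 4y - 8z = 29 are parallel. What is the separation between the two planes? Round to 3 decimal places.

1.023

Rescale β by 1/2: 7x - 2y - 4z = 29/2. Then distance = |6 − (29/2)| / √69 ≈ 1.023.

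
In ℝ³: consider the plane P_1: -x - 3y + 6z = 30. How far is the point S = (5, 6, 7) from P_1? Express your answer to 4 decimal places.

1.6219

n·S − d = (-1)·(5) + (-3)·(6) + (6)·(7) − 30 = -11; |n| = √46.
Distance = |-11| / √46 = 11/√46 ≈ 1.6219.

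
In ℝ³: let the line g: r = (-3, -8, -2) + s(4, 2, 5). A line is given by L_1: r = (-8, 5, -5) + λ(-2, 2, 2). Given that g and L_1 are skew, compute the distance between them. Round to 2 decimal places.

10.69

Common perpendicular direction n = (4, 2, 5) × (-2, 2, 2) = (-6, -18, 12).
With w = (-8, 5, -5) − (-3, -8, -2) = (-5, 13, -3), w · n = -240.
Distance = |w · n| / |n| = |-240| / √504 ≈ 10.69.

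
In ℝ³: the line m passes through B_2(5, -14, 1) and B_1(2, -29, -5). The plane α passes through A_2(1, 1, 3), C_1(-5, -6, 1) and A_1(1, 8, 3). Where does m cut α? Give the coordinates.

A direction vector for m is B_1 − B_2 = (-3, -15, -6).
A_2C_1 = (-6, -7, -2), A_2A_1 = (0, 7, 0); a normal to α is A_2C_1 × A_2A_1 = (14, 0, -42).
Using A_2: α has equation 14x - 42z = -112.
Substitute r = (5, -14, 1) + t(-3, -15, -6) into the plane: 28 + 210t = -112, so t = -2/3.
Intersection: (5, -14, 1) + (-2/3)·(-3, -15, -6) = (7, -4, 5).

(7, -4, 5)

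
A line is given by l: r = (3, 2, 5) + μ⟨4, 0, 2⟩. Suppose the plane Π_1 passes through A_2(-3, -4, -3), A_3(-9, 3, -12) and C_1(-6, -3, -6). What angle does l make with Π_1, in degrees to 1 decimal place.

10.9

A_2A_3 = (-6, 7, -9), A_2C_1 = (-3, 1, -3); a normal to Π_1 is A_2A_3 × A_2C_1 = (-12, 9, 15).
Using A_2: Π_1 has equation -12x + 9y + 15z = -45.
sin θ = |n·v| / (|n||v|) = |-18| / (√450 · √20) = 0.18974.
θ ≈ 10.9°.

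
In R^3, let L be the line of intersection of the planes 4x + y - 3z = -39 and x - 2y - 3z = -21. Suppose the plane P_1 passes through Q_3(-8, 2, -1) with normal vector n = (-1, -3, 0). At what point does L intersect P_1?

Direction of L: (4, 1, -3) × (1, -2, -3) = (-9, 9, -9).
A point on L: solving the two plane equations with x = -16 gives (-16, 10, -5).
P_1: n·r = n·Q_3 gives -x - 3y = 2.
Substitute r = (-16, 10, -5) + t(-9, 9, -9) into the plane: -14 + (-18)t = 2, so t = -8/9.
Intersection: (-16, 10, -5) + (-8/9)·(-9, 9, -9) = (-8, 2, 3).

(-8, 2, 3)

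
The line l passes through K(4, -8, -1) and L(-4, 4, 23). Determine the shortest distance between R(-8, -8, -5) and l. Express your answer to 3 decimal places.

12.649

A direction vector for l is L − K = (-8, 12, 24).
Taking (4, -8, -1) on l with direction v = (-8, 12, 24): w = R − (4, -8, -1) = (-12, 0, -4), and w × v = (48, 320, -144).
Distance = |w × v| / |v| = √125440 / √784 ≈ 12.649.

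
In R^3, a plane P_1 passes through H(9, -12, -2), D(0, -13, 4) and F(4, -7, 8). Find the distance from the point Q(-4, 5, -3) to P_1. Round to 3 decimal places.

HD = (-9, -1, 6), HF = (-5, 5, 10); a normal to P_1 is HD × HF = (-40, 60, -50).
Using H: P_1 has equation -40x + 60y - 50z = -980.
n·Q − d = (-40)·(-4) + (60)·(5) + (-50)·(-3) − (-980) = 1590; |n| = √7700.
Distance = |1590| / √7700 = 1590/√7700 ≈ 18.120.

18.120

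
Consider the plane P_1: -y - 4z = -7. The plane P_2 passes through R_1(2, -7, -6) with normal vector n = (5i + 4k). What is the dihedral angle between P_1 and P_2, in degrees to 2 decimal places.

52.70

P_2: n·r = n·R_1 gives 5x + 4z = -14.
cos θ = |n₁·n₂| / (|n₁||n₂|) = |-16| / (√17 · √41).
θ = arccos(0.60604) ≈ 52.70°.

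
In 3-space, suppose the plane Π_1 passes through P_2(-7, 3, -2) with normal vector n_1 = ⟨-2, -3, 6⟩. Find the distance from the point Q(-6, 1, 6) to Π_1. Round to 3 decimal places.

7.429

Π_1: n_1·r = n_1·P_2 gives -2x - 3y + 6z = -7.
n·Q − d = (-2)·(-6) + (-3)·(1) + (6)·(6) − (-7) = 52; |n| = √49.
Distance = |52| / √49 = 52/√49 ≈ 7.429.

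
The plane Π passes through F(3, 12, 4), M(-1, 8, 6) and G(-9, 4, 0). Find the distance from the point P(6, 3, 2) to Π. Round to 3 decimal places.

FM = (-4, -4, 2), FG = (-12, -8, -4); a normal to Π is FM × FG = (32, -40, -16).
Using F: Π has equation 32x - 40y - 16z = -448.
n·P − d = (32)·(6) + (-40)·(3) + (-16)·(2) − (-448) = 488; |n| = √2880.
Distance = |488| / √2880 = 488/√2880 ≈ 9.093.

9.093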